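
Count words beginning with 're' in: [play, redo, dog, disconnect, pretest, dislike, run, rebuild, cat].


Checking each word for prefix 're':
  'play' -> no (count: 0)
  'redo' -> YES, starts with 're' (count: 1)
  'dog' -> no (count: 1)
  'disconnect' -> no (count: 1)
  'pretest' -> no (count: 1)
  'dislike' -> no (count: 1)
  'run' -> no (count: 1)
  'rebuild' -> YES, starts with 're' (count: 2)
  'cat' -> no (count: 2)
Total with prefix 're': 2

2


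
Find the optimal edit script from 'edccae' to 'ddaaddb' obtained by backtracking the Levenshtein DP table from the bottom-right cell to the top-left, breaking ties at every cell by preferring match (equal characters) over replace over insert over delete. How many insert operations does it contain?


Edit distance = 6. Backtracking from cell (6, 7) with preference match > replace > insert > delete,
then listing the resulting alignment 'edccae' -> 'ddaaddb' left to right:
  Step 1: replace e->d
  Step 2: keep 'd'
  Step 3: insert 'a' [insertion #1]
  Step 4: replace c->a
  Step 5: replace c->d
  Step 6: replace a->d
  Step 7: replace e->b
Total insertions: 1

1


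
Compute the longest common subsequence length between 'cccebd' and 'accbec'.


DP table for LCS of 'cccebd' and 'accbec':
       a  c  c  b  e  c
    0  0  0  0  0  0  0
  c 0  0  1  1  1  1  1
  c 0  0  1  2  2  2  2
  c 0  0  1  2  2  2  3
  e 0  0  1  2  2  3  3
  b 0  0  1  2  3  3  3
  d 0  0  1  2  3  3  3
LCS: 'ccc'
LCS length = 3

3


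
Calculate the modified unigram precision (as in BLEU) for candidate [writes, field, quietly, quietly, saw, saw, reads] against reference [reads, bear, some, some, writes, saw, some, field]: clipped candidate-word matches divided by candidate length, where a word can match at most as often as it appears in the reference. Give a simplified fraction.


Reference word counts: {'bear': 1, 'field': 1, 'reads': 1, 'saw': 1, 'some': 3, 'writes': 1}
Checking each candidate word (with clipping):
  'writes' -> in reference (ref count 1, used 1/1) -> match (matches: 1)
  'field' -> in reference (ref count 1, used 1/1) -> match (matches: 2)
  'quietly' -> not in reference -> no match (matches: 2)
  'quietly' -> not in reference -> no match (matches: 2)
  'saw' -> in reference (ref count 1, used 1/1) -> match (matches: 3)
  'saw' -> ref count 1 already used up (1/1) -> clipped, no match (matches: 3)
  'reads' -> in reference (ref count 1, used 1/1) -> match (matches: 4)
Clipped matches: 4, Candidate length: 7
Precision = 4/7

4/7


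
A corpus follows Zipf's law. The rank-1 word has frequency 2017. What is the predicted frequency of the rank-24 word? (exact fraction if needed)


Zipf's law: freq(rank) = f1 / rank
f1 = 2017, rank = 24
freq = 2017 / 24
GCD(2017, 24) = 1
Simplified: 2017/24

2017/24


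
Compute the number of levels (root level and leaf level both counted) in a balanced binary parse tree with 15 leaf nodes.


In a balanced binary tree with n leaves the deepest leaf is ceil(log2(n)) edges below the root,
so counting node levels inclusive of root and leaves gives ceil(log2(n)) + 1 levels.
log2(15) = 3.9069
ceil(3.9069) = 4
levels = 4 + 1 = 5

5


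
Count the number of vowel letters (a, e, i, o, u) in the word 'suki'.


Scanning each character of 'suki':
  Position 1: 's' -> consonant (running count: 0)
  Position 2: 'u' -> vowel (running count: 1)
  Position 3: 'k' -> consonant (running count: 1)
  Position 4: 'i' -> vowel (running count: 2)
Total vowels: 2

2


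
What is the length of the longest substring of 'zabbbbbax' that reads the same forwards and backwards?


Scanning 'zabbbbbax' for palindromic substrings.
Substring at positions 1-7: 'abbbbba'.
Check: reverse('abbbbba') = 'abbbbba' -> palindrome confirmed.
Neighbouring characters ('z' / 'x') break symmetry, so it cannot extend further.
No longer palindromic substring exists; longest length = 7

7


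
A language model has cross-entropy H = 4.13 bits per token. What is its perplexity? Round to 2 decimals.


Perplexity formula: PP = 2^H
H = 4.13
PP = 2^4.13
Decompose: 2^4.13 = 2^4 * 2^0.13
2^4 = 16, 2^0.13 ~ 1.0942937
PP ~ 16 * 1.0942937 = 17.5086992
Rounded to 2 decimals: 17.51

17.51


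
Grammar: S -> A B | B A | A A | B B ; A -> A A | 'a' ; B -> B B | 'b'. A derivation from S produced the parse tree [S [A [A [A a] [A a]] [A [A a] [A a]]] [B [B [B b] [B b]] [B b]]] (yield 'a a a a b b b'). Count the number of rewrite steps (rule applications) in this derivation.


Every bracketed nonterminal node [X ...] in the tree is produced by exactly one rule application.
Reading the tree off as a leftmost derivation:
  Step 1: S  =>  A B   (applied S -> A B)
  Step 2: A B  =>  A A B   (applied A -> A A)
  Step 3: A A B  =>  A A A B   (applied A -> A A)
  Step 4: A A A B  =>  a A A B   (applied A -> a)
  Step 5: a A A B  =>  a a A B   (applied A -> a)
  Step 6: a a A B  =>  a a A A B   (applied A -> A A)
  Step 7: a a A A B  =>  a a a A B   (applied A -> a)
  Step 8: a a a A B  =>  a a a a B   (applied A -> a)
  Step 9: a a a a B  =>  a a a a B B   (applied B -> B B)
  Step 10: a a a a B B  =>  a a a a B B B   (applied B -> B B)
  Step 11: a a a a B B B  =>  a a a a b B B   (applied B -> b)
  Step 12: a a a a b B B  =>  a a a a b b B   (applied B -> b)
  Step 13: a a a a b b B  =>  a a a a b b b   (applied B -> b)
Final yield: a a a a b b b
Total rewrite steps: 13

13


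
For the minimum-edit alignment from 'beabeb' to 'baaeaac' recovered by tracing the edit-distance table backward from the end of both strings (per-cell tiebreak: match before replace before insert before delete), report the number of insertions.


Edit distance = 5. Backtracking from cell (6, 7) with preference match > replace > insert > delete,
then listing the resulting alignment 'beabeb' -> 'baaeaac' left to right:
  Step 1: keep 'b'
  Step 2: replace e->a
  Step 3: keep 'a'
  Step 4: insert 'e' [insertion #1]
  Step 5: replace b->a
  Step 6: replace e->a
  Step 7: replace b->c
Total insertions: 1

1


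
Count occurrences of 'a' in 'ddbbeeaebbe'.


Scanning 'ddbbeeaebbe' for 'a':
  Position 6: 'a' -> MATCH (count: 1)
Total occurrences of 'a': 1

1


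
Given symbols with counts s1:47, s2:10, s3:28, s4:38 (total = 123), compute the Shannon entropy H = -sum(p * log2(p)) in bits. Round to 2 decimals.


Computing entropy H = -sum(p_i * log2(p_i)):
  s1: p = 47/123 = 0.3821, -p*log2(p) = 0.5303
  s2: p = 10/123 = 0.0813, -p*log2(p) = 0.2944
  s3: p = 28/123 = 0.2276, -p*log2(p) = 0.4861
  s4: p = 38/123 = 0.3089, -p*log2(p) = 0.5235
H = sum of terms = 1.8343
Rounded to 2 decimals: 1.83

1.83


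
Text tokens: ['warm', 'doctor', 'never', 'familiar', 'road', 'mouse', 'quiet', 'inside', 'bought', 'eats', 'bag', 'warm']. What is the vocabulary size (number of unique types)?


Listing all tokens and tracking unique types:
  Token 1: 'warm' -> NEW (unique so far: 1)
  Token 2: 'doctor' -> NEW (unique so far: 2)
  Token 3: 'never' -> NEW (unique so far: 3)
  Token 4: 'familiar' -> NEW (unique so far: 4)
  Token 5: 'road' -> NEW (unique so far: 5)
  Token 6: 'mouse' -> NEW (unique so far: 6)
  Token 7: 'quiet' -> NEW (unique so far: 7)
  Token 8: 'inside' -> NEW (unique so far: 8)
  Token 9: 'bought' -> NEW (unique so far: 9)
  Token 10: 'eats' -> NEW (unique so far: 10)
  Token 11: 'bag' -> NEW (unique so far: 11)
  Token 12: 'warm' -> duplicate (unique so far: 11)
Unique types: ('bag', 'bought', 'doctor', 'eats', 'familiar', 'inside', 'mouse', 'never', 'quiet', 'road', 'warm')
Vocabulary size: 11

11


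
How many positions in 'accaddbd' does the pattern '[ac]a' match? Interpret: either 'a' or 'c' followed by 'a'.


Pattern: [ac]a means either 'a' or 'c' followed by 'a'.
Scanning 'accaddbd' position-by-position:
  Pos 0: window 'ac' -> no
  Pos 1: window 'cc' -> no
  Pos 2: window 'ca' -> MATCH
  Pos 3: window 'ad' -> no
  Pos 4: window 'dd' -> no
  Pos 5: window 'db' -> no
  Pos 6: window 'bd' -> no
  Pos 7: window 'd' -> no
Total matches: 1

1


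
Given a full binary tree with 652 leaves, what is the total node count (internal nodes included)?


Leaf nodes (terminals): 652
Internal nodes = n - 1 = 652 - 1 = 651
Total = leaves + internal = 652 + 651 = 1303

1303


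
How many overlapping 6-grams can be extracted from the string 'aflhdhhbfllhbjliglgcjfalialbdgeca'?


String 'aflhdhhbfllhbjliglgcjfalialbdgeca' has length L = 33.
Number of overlapping n-grams = L - n + 1
Substituting: 33 - 6 + 1 = 28

28


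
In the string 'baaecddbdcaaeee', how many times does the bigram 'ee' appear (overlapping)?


Scanning 'baaecddbdcaaeee' for bigram 'ee':
  Position 0: 'ba' -> no
  Position 1: 'aa' -> no
  Position 2: 'ae' -> no
  Position 3: 'ec' -> no
  Position 4: 'cd' -> no
  Position 5: 'dd' -> no
  Position 6: 'db' -> no
  Position 7: 'bd' -> no
  Position 8: 'dc' -> no
  Position 9: 'ca' -> no
  Position 10: 'aa' -> no
  Position 11: 'ae' -> no
  Position 12: 'ee' -> MATCH
  Position 13: 'ee' -> MATCH
Total matches: 2

2


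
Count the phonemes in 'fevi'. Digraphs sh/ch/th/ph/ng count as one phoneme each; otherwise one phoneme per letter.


Parsing 'fevi' greedily, digraphs first:
  'f' -> consonant phoneme (phonemes so far: 1)
  'e' -> vowel phoneme (phonemes so far: 2)
  'v' -> consonant phoneme (phonemes so far: 3)
  'i' -> vowel phoneme (phonemes so far: 4)
Total phonemes: 4

4


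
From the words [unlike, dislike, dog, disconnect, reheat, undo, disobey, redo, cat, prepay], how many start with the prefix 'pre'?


Checking each word for prefix 'pre':
  'unlike' -> no (count: 0)
  'dislike' -> no (count: 0)
  'dog' -> no (count: 0)
  'disconnect' -> no (count: 0)
  'reheat' -> no (count: 0)
  'undo' -> no (count: 0)
  'disobey' -> no (count: 0)
  'redo' -> no (count: 0)
  'cat' -> no (count: 0)
  'prepay' -> YES, starts with 'pre' (count: 1)
Total with prefix 'pre': 1

1


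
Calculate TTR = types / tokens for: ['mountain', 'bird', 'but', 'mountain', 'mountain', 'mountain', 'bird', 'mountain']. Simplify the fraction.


Tokens: 8
Unique types: ('bird', 'but', 'mountain') = 3
TTR = 3/8
Already in lowest terms.

3/8


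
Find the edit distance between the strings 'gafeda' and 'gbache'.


Building DP table for s1='gafeda' (len 6) and s2='gbache' (len 6):
       g  b  a  c  h  e
    0  1  2  3  4  5  6
  g 1  0  1  2  3  4  5
  a 2  1  1  1  2  3  4
  f 3  2  2  2  2  3  4
  e 4  3  3  3  3  3  3
  d 5  4  4  4  4  4  4
  a 6  5  5  4  5  5  5
Edit distance = dp[6][6] = 5

5


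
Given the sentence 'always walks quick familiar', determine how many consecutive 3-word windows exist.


Word trigrams from [4] words:
  Trigram 1: (always walks quick)
  Trigram 2: (walks quick familiar)
Total word trigrams: 4 - 2 = 2

2


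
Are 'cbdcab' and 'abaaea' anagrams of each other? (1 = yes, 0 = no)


Sort characters of 'cbdcab': 'abbccd'
Sort characters of 'abaaea': 'aaaabe'
Sorted forms differ -> they are NOT anagrams
Result: 0

0


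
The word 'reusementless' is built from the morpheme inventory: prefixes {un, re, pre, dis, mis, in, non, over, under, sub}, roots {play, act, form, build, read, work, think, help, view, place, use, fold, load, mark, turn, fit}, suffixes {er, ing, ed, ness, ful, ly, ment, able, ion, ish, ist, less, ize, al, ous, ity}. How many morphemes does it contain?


Segmenting 'reusementless' against the inventory:
  're' -> prefix (morpheme 1)
  'use' -> root (morpheme 2)
  'ment' -> suffix (morpheme 3)
  'less' -> suffix (morpheme 4)
Total morphemes: 4

4


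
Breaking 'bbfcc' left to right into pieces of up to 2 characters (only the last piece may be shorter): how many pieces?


'bbfcc' has 5 characters.
Chunking with max size 2:
  Chunk 1: 'bb' (positions 0-1)
  Chunk 2: 'fc' (positions 2-3)
  Chunk 3: 'c' (positions 4-4)
Total chunks: ceil(5 / 2) = 3

3


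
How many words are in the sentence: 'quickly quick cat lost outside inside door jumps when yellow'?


Counting words by splitting on spaces:
  Word 1: 'quickly'
  Word 2: 'quick'
  Word 3: 'cat'
  Word 4: 'lost'
  Word 5: 'outside'
  Word 6: 'inside'
  Word 7: 'door'
  Word 8: 'jumps'
  Word 9: 'when'
  Word 10: 'yellow'
Total words: 10

10


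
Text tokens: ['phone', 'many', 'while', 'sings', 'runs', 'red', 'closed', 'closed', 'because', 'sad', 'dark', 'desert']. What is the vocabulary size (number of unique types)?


Listing all tokens and tracking unique types:
  Token 1: 'phone' -> NEW (unique so far: 1)
  Token 2: 'many' -> NEW (unique so far: 2)
  Token 3: 'while' -> NEW (unique so far: 3)
  Token 4: 'sings' -> NEW (unique so far: 4)
  Token 5: 'runs' -> NEW (unique so far: 5)
  Token 6: 'red' -> NEW (unique so far: 6)
  Token 7: 'closed' -> NEW (unique so far: 7)
  Token 8: 'closed' -> duplicate (unique so far: 7)
  Token 9: 'because' -> NEW (unique so far: 8)
  Token 10: 'sad' -> NEW (unique so far: 9)
  Token 11: 'dark' -> NEW (unique so far: 10)
  Token 12: 'desert' -> NEW (unique so far: 11)
Unique types: ('because', 'closed', 'dark', 'desert', 'many', 'phone', 'red', 'runs', 'sad', 'sings', 'while')
Vocabulary size: 11

11


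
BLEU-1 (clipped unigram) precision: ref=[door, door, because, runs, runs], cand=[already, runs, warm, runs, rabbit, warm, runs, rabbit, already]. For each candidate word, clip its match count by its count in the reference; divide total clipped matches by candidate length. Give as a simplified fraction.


Reference word counts: {'because': 1, 'door': 2, 'runs': 2}
Checking each candidate word (with clipping):
  'already' -> not in reference -> no match (matches: 0)
  'runs' -> in reference (ref count 2, used 1/2) -> match (matches: 1)
  'warm' -> not in reference -> no match (matches: 1)
  'runs' -> in reference (ref count 2, used 2/2) -> match (matches: 2)
  'rabbit' -> not in reference -> no match (matches: 2)
  'warm' -> not in reference -> no match (matches: 2)
  'runs' -> ref count 2 already used up (2/2) -> clipped, no match (matches: 2)
  'rabbit' -> not in reference -> no match (matches: 2)
  'already' -> not in reference -> no match (matches: 2)
Clipped matches: 2, Candidate length: 9
Precision = 2/9

2/9


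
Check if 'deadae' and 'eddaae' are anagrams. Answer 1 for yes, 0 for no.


Sort characters of 'deadae': 'aaddee'
Sort characters of 'eddaae': 'aaddee'
Sorted forms match -> they ARE anagrams
Result: 1

1


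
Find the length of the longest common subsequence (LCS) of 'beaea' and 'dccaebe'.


DP table for LCS of 'beaea' and 'dccaebe':
       d  c  c  a  e  b  e
    0  0  0  0  0  0  0  0
  b 0  0  0  0  0  0  1  1
  e 0  0  0  0  0  1  1  2
  a 0  0  0  0  1  1  1  2
  e 0  0  0  0  1  2  2  2
  a 0  0  0  0  1  2  2  2
LCS: 'be'
LCS length = 2

2


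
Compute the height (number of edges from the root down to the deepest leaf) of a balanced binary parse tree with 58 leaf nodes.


In a balanced binary tree with n leaves the deepest leaf is ceil(log2(n)) edges below the root.
log2(58) = 5.8580
ceil(5.8580) = 6
height (edges) = 6

6


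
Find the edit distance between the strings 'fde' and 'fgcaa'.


Building DP table for s1='fde' (len 3) and s2='fgcaa' (len 5):
       f  g  c  a  a
    0  1  2  3  4  5
  f 1  0  1  2  3  4
  d 2  1  1  2  3  4
  e 3  2  2  2  3  4
Edit distance = dp[3][5] = 4

4


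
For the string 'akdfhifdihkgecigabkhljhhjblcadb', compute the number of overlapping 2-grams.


String 'akdfhifdihkgecigabkhljhhjblcadb' has length L = 31.
Number of overlapping n-grams = L - n + 1
Substituting: 31 - 2 + 1 = 30

30


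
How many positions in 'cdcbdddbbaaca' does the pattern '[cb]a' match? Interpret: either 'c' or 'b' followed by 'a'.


Pattern: [cb]a means either 'c' or 'b' followed by 'a'.
Scanning 'cdcbdddbbaaca' position-by-position:
  Pos 0: window 'cd' -> no
  Pos 1: window 'dc' -> no
  Pos 2: window 'cb' -> no
  Pos 3: window 'bd' -> no
  Pos 4: window 'dd' -> no
  Pos 5: window 'dd' -> no
  Pos 6: window 'db' -> no
  Pos 7: window 'bb' -> no
  Pos 8: window 'ba' -> MATCH
  Pos 9: window 'aa' -> no
  Pos 10: window 'ac' -> no
  Pos 11: window 'ca' -> MATCH
  Pos 12: window 'a' -> no
Total matches: 2

2


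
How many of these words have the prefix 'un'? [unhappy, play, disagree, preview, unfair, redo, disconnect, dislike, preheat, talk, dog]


Checking each word for prefix 'un':
  'unhappy' -> YES, starts with 'un' (count: 1)
  'play' -> no (count: 1)
  'disagree' -> no (count: 1)
  'preview' -> no (count: 1)
  'unfair' -> YES, starts with 'un' (count: 2)
  'redo' -> no (count: 2)
  'disconnect' -> no (count: 2)
  'dislike' -> no (count: 2)
  'preheat' -> no (count: 2)
  'talk' -> no (count: 2)
  'dog' -> no (count: 2)
Total with prefix 'un': 2

2


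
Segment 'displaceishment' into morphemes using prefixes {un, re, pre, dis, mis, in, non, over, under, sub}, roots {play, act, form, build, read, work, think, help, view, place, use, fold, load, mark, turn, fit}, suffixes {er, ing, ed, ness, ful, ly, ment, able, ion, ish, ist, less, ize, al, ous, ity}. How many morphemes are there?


Segmenting 'displaceishment' against the inventory:
  'dis' -> prefix (morpheme 1)
  'place' -> root (morpheme 2)
  'ish' -> suffix (morpheme 3)
  'ment' -> suffix (morpheme 4)
Total morphemes: 4

4


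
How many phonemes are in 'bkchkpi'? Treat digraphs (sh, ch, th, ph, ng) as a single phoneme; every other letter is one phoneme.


Parsing 'bkchkpi' greedily, digraphs first:
  'b' -> consonant phoneme (phonemes so far: 1)
  'k' -> consonant phoneme (phonemes so far: 2)
  'ch' -> digraph (1 consonant phoneme) (phonemes so far: 3)
  'k' -> consonant phoneme (phonemes so far: 4)
  'p' -> consonant phoneme (phonemes so far: 5)
  'i' -> vowel phoneme (phonemes so far: 6)
Total phonemes: 6

6


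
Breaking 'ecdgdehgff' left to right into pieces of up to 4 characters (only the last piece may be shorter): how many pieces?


'ecdgdehgff' has 10 characters.
Chunking with max size 4:
  Chunk 1: 'ecdg' (positions 0-3)
  Chunk 2: 'dehg' (positions 4-7)
  Chunk 3: 'ff' (positions 8-9)
Total chunks: ceil(10 / 4) = 3

3


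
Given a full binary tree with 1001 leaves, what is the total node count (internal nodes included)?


Leaf nodes (terminals): 1001
Internal nodes = n - 1 = 1001 - 1 = 1000
Total = leaves + internal = 1001 + 1000 = 2001

2001


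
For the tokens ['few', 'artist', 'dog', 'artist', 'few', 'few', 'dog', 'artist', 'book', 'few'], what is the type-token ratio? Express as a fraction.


Tokens: 10
Unique types: ('artist', 'book', 'dog', 'few') = 4
TTR = 4/10
Simplify: divide both by 2 -> 2/5
TTR = 2/5

2/5


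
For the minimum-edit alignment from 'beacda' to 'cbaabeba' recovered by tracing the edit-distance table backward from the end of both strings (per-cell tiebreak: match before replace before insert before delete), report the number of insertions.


Edit distance = 5. Backtracking from cell (6, 8) with preference match > replace > insert > delete,
then listing the resulting alignment 'beacda' -> 'cbaabeba' left to right:
  Step 1: insert 'c' [insertion #1]
  Step 2: keep 'b'
  Step 3: replace e->a
  Step 4: keep 'a'
  Step 5: insert 'b' [insertion #2]
  Step 6: replace c->e
  Step 7: replace d->b
  Step 8: keep 'a'
Total insertions: 2

2


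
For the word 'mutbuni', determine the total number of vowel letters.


Scanning each character of 'mutbuni':
  Position 1: 'm' -> consonant (running count: 0)
  Position 2: 'u' -> vowel (running count: 1)
  Position 3: 't' -> consonant (running count: 1)
  Position 4: 'b' -> consonant (running count: 1)
  Position 5: 'u' -> vowel (running count: 2)
  Position 6: 'n' -> consonant (running count: 2)
  Position 7: 'i' -> vowel (running count: 3)
Total vowels: 3

3


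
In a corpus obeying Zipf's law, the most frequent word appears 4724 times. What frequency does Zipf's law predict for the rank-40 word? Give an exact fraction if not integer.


Zipf's law: freq(rank) = f1 / rank
f1 = 4724, rank = 40
freq = 4724 / 40
GCD(4724, 40) = 4
Simplified: 1181/10

1181/10


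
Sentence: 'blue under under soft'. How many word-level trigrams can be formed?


Word trigrams from [4] words:
  Trigram 1: (blue under under)
  Trigram 2: (under under soft)
Total word trigrams: 4 - 2 = 2

2


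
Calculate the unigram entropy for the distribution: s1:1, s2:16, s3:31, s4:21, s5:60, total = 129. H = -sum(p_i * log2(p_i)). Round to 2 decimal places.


Computing entropy H = -sum(p_i * log2(p_i)):
  s1: p = 1/129 = 0.0078, -p*log2(p) = 0.0544
  s2: p = 16/129 = 0.1240, -p*log2(p) = 0.3735
  s3: p = 31/129 = 0.2403, -p*log2(p) = 0.4943
  s4: p = 21/129 = 0.1628, -p*log2(p) = 0.4263
  s5: p = 60/129 = 0.4651, -p*log2(p) = 0.5136
H = sum of terms = 1.8621
Rounded to 2 decimals: 1.86

1.86


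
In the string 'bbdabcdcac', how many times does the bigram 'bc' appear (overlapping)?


Scanning 'bbdabcdcac' for bigram 'bc':
  Position 0: 'bb' -> no
  Position 1: 'bd' -> no
  Position 2: 'da' -> no
  Position 3: 'ab' -> no
  Position 4: 'bc' -> MATCH
  Position 5: 'cd' -> no
  Position 6: 'dc' -> no
  Position 7: 'ca' -> no
  Position 8: 'ac' -> no
Total matches: 1

1


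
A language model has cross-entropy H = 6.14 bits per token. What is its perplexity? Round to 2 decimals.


Perplexity formula: PP = 2^H
H = 6.14
PP = 2^6.14
Decompose: 2^6.14 = 2^6 * 2^0.14
2^6 = 64, 2^0.14 ~ 1.1019051
PP ~ 64 * 1.1019051 = 70.5219264
Rounded to 2 decimals: 70.52

70.52


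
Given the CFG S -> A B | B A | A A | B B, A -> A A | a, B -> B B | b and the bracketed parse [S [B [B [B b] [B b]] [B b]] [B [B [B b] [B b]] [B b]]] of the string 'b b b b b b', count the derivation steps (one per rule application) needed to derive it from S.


Every bracketed nonterminal node [X ...] in the tree is produced by exactly one rule application.
Reading the tree off as a leftmost derivation:
  Step 1: S  =>  B B   (applied S -> B B)
  Step 2: B B  =>  B B B   (applied B -> B B)
  Step 3: B B B  =>  B B B B   (applied B -> B B)
  Step 4: B B B B  =>  b B B B   (applied B -> b)
  Step 5: b B B B  =>  b b B B   (applied B -> b)
  Step 6: b b B B  =>  b b b B   (applied B -> b)
  Step 7: b b b B  =>  b b b B B   (applied B -> B B)
  Step 8: b b b B B  =>  b b b B B B   (applied B -> B B)
  Step 9: b b b B B B  =>  b b b b B B   (applied B -> b)
  Step 10: b b b b B B  =>  b b b b b B   (applied B -> b)
  Step 11: b b b b b B  =>  b b b b b b   (applied B -> b)
Final yield: b b b b b b
Total rewrite steps: 11

11


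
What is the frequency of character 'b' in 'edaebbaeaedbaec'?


Scanning 'edaebbaeaedbaec' for 'b':
  Position 4: 'b' -> MATCH (count: 1)
  Position 5: 'b' -> MATCH (count: 2)
  Position 11: 'b' -> MATCH (count: 3)
Total occurrences of 'b': 3

3


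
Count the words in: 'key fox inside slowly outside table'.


Counting words by splitting on spaces:
  Word 1: 'key'
  Word 2: 'fox'
  Word 3: 'inside'
  Word 4: 'slowly'
  Word 5: 'outside'
  Word 6: 'table'
Total words: 6

6


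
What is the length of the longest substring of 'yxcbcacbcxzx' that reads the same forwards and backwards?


Scanning 'yxcbcacbcxzx' for palindromic substrings.
Substring at positions 1-9: 'xcbcacbcx'.
Check: reverse('xcbcacbcx') = 'xcbcacbcx' -> palindrome confirmed.
Neighbouring characters ('y' / 'z') break symmetry, so it cannot extend further.
No longer palindromic substring exists; longest length = 9

9


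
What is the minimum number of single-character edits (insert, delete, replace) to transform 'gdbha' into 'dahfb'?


Building DP table for s1='gdbha' (len 5) and s2='dahfb' (len 5):
       d  a  h  f  b
    0  1  2  3  4  5
  g 1  1  2  3  4  5
  d 2  1  2  3  4  5
  b 3  2  2  3  4  4
  h 4  3  3  2  3  4
  a 5  4  3  3  3  4
Edit distance = dp[5][5] = 4

4


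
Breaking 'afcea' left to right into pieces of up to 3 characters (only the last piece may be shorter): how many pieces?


'afcea' has 5 characters.
Chunking with max size 3:
  Chunk 1: 'afc' (positions 0-2)
  Chunk 2: 'ea' (positions 3-4)
Total chunks: ceil(5 / 3) = 2

2


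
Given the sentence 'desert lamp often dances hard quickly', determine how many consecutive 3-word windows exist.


Word trigrams from [6] words:
  Trigram 1: (desert lamp often)
  Trigram 2: (lamp often dances)
  Trigram 3: (often dances hard)
  Trigram 4: (dances hard quickly)
Total word trigrams: 6 - 2 = 4

4


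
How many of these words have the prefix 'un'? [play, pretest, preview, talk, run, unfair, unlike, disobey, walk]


Checking each word for prefix 'un':
  'play' -> no (count: 0)
  'pretest' -> no (count: 0)
  'preview' -> no (count: 0)
  'talk' -> no (count: 0)
  'run' -> no (count: 0)
  'unfair' -> YES, starts with 'un' (count: 1)
  'unlike' -> YES, starts with 'un' (count: 2)
  'disobey' -> no (count: 2)
  'walk' -> no (count: 2)
Total with prefix 'un': 2

2


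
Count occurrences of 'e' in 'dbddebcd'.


Scanning 'dbddebcd' for 'e':
  Position 4: 'e' -> MATCH (count: 1)
Total occurrences of 'e': 1

1


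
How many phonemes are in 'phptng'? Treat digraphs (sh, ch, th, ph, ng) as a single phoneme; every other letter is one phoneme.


Parsing 'phptng' greedily, digraphs first:
  'ph' -> digraph (1 consonant phoneme) (phonemes so far: 1)
  'p' -> consonant phoneme (phonemes so far: 2)
  't' -> consonant phoneme (phonemes so far: 3)
  'ng' -> digraph (1 consonant phoneme) (phonemes so far: 4)
Total phonemes: 4

4


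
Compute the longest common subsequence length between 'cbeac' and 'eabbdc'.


DP table for LCS of 'cbeac' and 'eabbdc':
       e  a  b  b  d  c
    0  0  0  0  0  0  0
  c 0  0  0  0  0  0  1
  b 0  0  0  1  1  1  1
  e 0  1  1  1  1  1  1
  a 0  1  2  2  2  2  2
  c 0  1  2  2  2  2  3
LCS: 'eac'
LCS length = 3

3


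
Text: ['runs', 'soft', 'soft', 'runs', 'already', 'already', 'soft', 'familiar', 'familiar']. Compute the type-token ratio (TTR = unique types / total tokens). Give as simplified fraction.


Tokens: 9
Unique types: ('already', 'familiar', 'runs', 'soft') = 4
TTR = 4/9
Already in lowest terms.

4/9


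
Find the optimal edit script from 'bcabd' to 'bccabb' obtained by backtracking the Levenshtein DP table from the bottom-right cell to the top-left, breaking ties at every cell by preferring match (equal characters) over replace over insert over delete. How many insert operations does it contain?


Edit distance = 2. Backtracking from cell (5, 6) with preference match > replace > insert > delete,
then listing the resulting alignment 'bcabd' -> 'bccabb' left to right:
  Step 1: keep 'b'
  Step 2: insert 'c' [insertion #1]
  Step 3: keep 'c'
  Step 4: keep 'a'
  Step 5: keep 'b'
  Step 6: replace d->b
Total insertions: 1

1


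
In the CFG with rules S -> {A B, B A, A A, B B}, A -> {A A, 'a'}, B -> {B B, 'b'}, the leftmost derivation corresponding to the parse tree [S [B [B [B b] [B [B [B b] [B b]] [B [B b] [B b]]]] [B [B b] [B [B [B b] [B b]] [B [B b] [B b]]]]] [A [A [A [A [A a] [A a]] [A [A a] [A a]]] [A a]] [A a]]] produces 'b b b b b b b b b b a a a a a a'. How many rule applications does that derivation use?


Every bracketed nonterminal node [X ...] in the tree is produced by exactly one rule application.
Reading the tree off as a leftmost derivation:
  Step 1: S  =>  B A   (applied S -> B A)
  Step 2: B A  =>  B B A   (applied B -> B B)
  Step 3: B B A  =>  B B B A   (applied B -> B B)
  Step 4: B B B A  =>  b B B A   (applied B -> b)
  Step 5: b B B A  =>  b B B B A   (applied B -> B B)
  Step 6: b B B B A  =>  b B B B B A   (applied B -> B B)
  Step 7: b B B B B A  =>  b b B B B A   (applied B -> b)
  Step 8: b b B B B A  =>  b b b B B A   (applied B -> b)
  Step 9: b b b B B A  =>  b b b B B B A   (applied B -> B B)
  Step 10: b b b B B B A  =>  b b b b B B A   (applied B -> b)
  Step 11: b b b b B B A  =>  b b b b b B A   (applied B -> b)
  Step 12: b b b b b B A  =>  b b b b b B B A   (applied B -> B B)
  Step 13: b b b b b B B A  =>  b b b b b b B A   (applied B -> b)
  Step 14: b b b b b b B A  =>  b b b b b b B B A   (applied B -> B B)
  Step 15: b b b b b b B B A  =>  b b b b b b B B B A   (applied B -> B B)
  Step 16: b b b b b b B B B A  =>  b b b b b b b B B A   (applied B -> b)
  Step 17: b b b b b b b B B A  =>  b b b b b b b b B A   (applied B -> b)
  Step 18: b b b b b b b b B A  =>  b b b b b b b b B B A   (applied B -> B B)
  Step 19: b b b b b b b b B B A  =>  b b b b b b b b b B A   (applied B -> b)
  Step 20: b b b b b b b b b B A  =>  b b b b b b b b b b A   (applied B -> b)
  Step 21: b b b b b b b b b b A  =>  b b b b b b b b b b A A   (applied A -> A A)
  Step 22: b b b b b b b b b b A A  =>  b b b b b b b b b b A A A   (applied A -> A A)
  Step 23: b b b b b b b b b b A A A  =>  b b b b b b b b b b A A A A   (applied A -> A A)
  Step 24: b b b b b b b b b b A A A A  =>  b b b b b b b b b b A A A A A   (applied A -> A A)
  Step 25: b b b b b b b b b b A A A A A  =>  b b b b b b b b b b a A A A A   (applied A -> a)
  Step 26: b b b b b b b b b b a A A A A  =>  b b b b b b b b b b a a A A A   (applied A -> a)
  Step 27: b b b b b b b b b b a a A A A  =>  b b b b b b b b b b a a A A A A   (applied A -> A A)
  Step 28: b b b b b b b b b b a a A A A A  =>  b b b b b b b b b b a a a A A A   (applied A -> a)
  Step 29: b b b b b b b b b b a a a A A A  =>  b b b b b b b b b b a a a a A A   (applied A -> a)
  Step 30: b b b b b b b b b b a a a a A A  =>  b b b b b b b b b b a a a a a A   (applied A -> a)
  Step 31: b b b b b b b b b b a a a a a A  =>  b b b b b b b b b b a a a a a a   (applied A -> a)
Final yield: b b b b b b b b b b a a a a a a
Total rewrite steps: 31

31


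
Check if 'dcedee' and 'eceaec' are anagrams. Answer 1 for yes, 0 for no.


Sort characters of 'dcedee': 'cddeee'
Sort characters of 'eceaec': 'acceee'
Sorted forms differ -> they are NOT anagrams
Result: 0

0


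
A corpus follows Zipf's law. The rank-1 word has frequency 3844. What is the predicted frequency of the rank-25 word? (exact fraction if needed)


Zipf's law: freq(rank) = f1 / rank
f1 = 3844, rank = 25
freq = 3844 / 25
GCD(3844, 25) = 1
Simplified: 3844/25

3844/25


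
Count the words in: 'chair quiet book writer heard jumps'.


Counting words by splitting on spaces:
  Word 1: 'chair'
  Word 2: 'quiet'
  Word 3: 'book'
  Word 4: 'writer'
  Word 5: 'heard'
  Word 6: 'jumps'
Total words: 6

6


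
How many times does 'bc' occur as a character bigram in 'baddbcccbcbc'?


Scanning 'baddbcccbcbc' for bigram 'bc':
  Position 0: 'ba' -> no
  Position 1: 'ad' -> no
  Position 2: 'dd' -> no
  Position 3: 'db' -> no
  Position 4: 'bc' -> MATCH
  Position 5: 'cc' -> no
  Position 6: 'cc' -> no
  Position 7: 'cb' -> no
  Position 8: 'bc' -> MATCH
  Position 9: 'cb' -> no
  Position 10: 'bc' -> MATCH
Total matches: 3

3


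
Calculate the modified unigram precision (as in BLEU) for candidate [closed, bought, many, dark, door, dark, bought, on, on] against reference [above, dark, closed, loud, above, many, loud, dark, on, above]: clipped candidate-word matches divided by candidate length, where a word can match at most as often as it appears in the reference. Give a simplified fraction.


Reference word counts: {'above': 3, 'closed': 1, 'dark': 2, 'loud': 2, 'many': 1, 'on': 1}
Checking each candidate word (with clipping):
  'closed' -> in reference (ref count 1, used 1/1) -> match (matches: 1)
  'bought' -> not in reference -> no match (matches: 1)
  'many' -> in reference (ref count 1, used 1/1) -> match (matches: 2)
  'dark' -> in reference (ref count 2, used 1/2) -> match (matches: 3)
  'door' -> not in reference -> no match (matches: 3)
  'dark' -> in reference (ref count 2, used 2/2) -> match (matches: 4)
  'bought' -> not in reference -> no match (matches: 4)
  'on' -> in reference (ref count 1, used 1/1) -> match (matches: 5)
  'on' -> ref count 1 already used up (1/1) -> clipped, no match (matches: 5)
Clipped matches: 5, Candidate length: 9
Precision = 5/9

5/9


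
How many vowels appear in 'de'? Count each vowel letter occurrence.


Scanning each character of 'de':
  Position 1: 'd' -> consonant (running count: 0)
  Position 2: 'e' -> vowel (running count: 1)
Total vowels: 1

1


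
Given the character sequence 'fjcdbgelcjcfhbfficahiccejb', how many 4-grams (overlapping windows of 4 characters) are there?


String 'fjcdbgelcjcfhbfficahiccejb' has length L = 26.
Number of overlapping n-grams = L - n + 1
Substituting: 26 - 4 + 1 = 23

23


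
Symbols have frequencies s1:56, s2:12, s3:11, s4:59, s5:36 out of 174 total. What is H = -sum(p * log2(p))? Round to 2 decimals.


Computing entropy H = -sum(p_i * log2(p_i)):
  s1: p = 56/174 = 0.3218, -p*log2(p) = 0.5264
  s2: p = 12/174 = 0.0690, -p*log2(p) = 0.2661
  s3: p = 11/174 = 0.0632, -p*log2(p) = 0.2518
  s4: p = 59/174 = 0.3391, -p*log2(p) = 0.5291
  s5: p = 36/174 = 0.2069, -p*log2(p) = 0.4703
H = sum of terms = 2.0437
Rounded to 2 decimals: 2.04

2.04


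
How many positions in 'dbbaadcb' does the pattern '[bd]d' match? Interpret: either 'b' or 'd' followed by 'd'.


Pattern: [bd]d means either 'b' or 'd' followed by 'd'.
Scanning 'dbbaadcb' position-by-position:
  Pos 0: window 'db' -> no
  Pos 1: window 'bb' -> no
  Pos 2: window 'ba' -> no
  Pos 3: window 'aa' -> no
  Pos 4: window 'ad' -> no
  Pos 5: window 'dc' -> no
  Pos 6: window 'cb' -> no
  Pos 7: window 'b' -> no
Total matches: 0

0


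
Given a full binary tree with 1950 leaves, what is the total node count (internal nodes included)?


Leaf nodes (terminals): 1950
Internal nodes = n - 1 = 1950 - 1 = 1949
Total = leaves + internal = 1950 + 1949 = 3899

3899


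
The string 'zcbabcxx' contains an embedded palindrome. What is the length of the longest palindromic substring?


Scanning 'zcbabcxx' for palindromic substrings.
Substring at positions 1-5: 'cbabc'.
Check: reverse('cbabc') = 'cbabc' -> palindrome confirmed.
Neighbouring characters ('z' / 'x') break symmetry, so it cannot extend further.
No longer palindromic substring exists; longest length = 5

5


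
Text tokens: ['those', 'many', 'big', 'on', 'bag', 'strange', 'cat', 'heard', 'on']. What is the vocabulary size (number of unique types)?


Listing all tokens and tracking unique types:
  Token 1: 'those' -> NEW (unique so far: 1)
  Token 2: 'many' -> NEW (unique so far: 2)
  Token 3: 'big' -> NEW (unique so far: 3)
  Token 4: 'on' -> NEW (unique so far: 4)
  Token 5: 'bag' -> NEW (unique so far: 5)
  Token 6: 'strange' -> NEW (unique so far: 6)
  Token 7: 'cat' -> NEW (unique so far: 7)
  Token 8: 'heard' -> NEW (unique so far: 8)
  Token 9: 'on' -> duplicate (unique so far: 8)
Unique types: ('bag', 'big', 'cat', 'heard', 'many', 'on', 'strange', 'those')
Vocabulary size: 8

8


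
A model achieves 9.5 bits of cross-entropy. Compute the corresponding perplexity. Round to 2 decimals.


Perplexity formula: PP = 2^H
H = 9.5
PP = 2^9.5
Decompose: 2^9.5 = 2^9 * 2^0.5 = 2^9 * sqrt(2)
2^9 = 512, sqrt(2) ~ 1.4142136
PP ~ 512 * 1.4142136 = 724.0773632
Rounded to 2 decimals: 724.08

724.08


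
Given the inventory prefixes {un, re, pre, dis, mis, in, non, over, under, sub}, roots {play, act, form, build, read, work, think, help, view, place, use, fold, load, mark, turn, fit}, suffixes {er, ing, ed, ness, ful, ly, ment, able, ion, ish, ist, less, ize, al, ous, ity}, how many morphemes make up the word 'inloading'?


Segmenting 'inloading' against the inventory:
  'in' -> prefix (morpheme 1)
  'load' -> root (morpheme 2)
  'ing' -> suffix (morpheme 3)
Total morphemes: 3

3


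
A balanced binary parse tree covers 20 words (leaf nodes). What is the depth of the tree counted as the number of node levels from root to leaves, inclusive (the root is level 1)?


In a balanced binary tree with n leaves the deepest leaf is ceil(log2(n)) edges below the root,
so counting node levels inclusive of root and leaves gives ceil(log2(n)) + 1 levels.
log2(20) = 4.3219
ceil(4.3219) = 5
levels = 5 + 1 = 6

6


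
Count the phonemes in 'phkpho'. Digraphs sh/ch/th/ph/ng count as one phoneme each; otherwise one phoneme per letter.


Parsing 'phkpho' greedily, digraphs first:
  'ph' -> digraph (1 consonant phoneme) (phonemes so far: 1)
  'k' -> consonant phoneme (phonemes so far: 2)
  'ph' -> digraph (1 consonant phoneme) (phonemes so far: 3)
  'o' -> vowel phoneme (phonemes so far: 4)
Total phonemes: 4

4


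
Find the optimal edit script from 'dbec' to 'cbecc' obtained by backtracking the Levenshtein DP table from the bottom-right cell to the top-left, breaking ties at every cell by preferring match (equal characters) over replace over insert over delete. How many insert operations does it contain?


Edit distance = 2. Backtracking from cell (4, 5) with preference match > replace > insert > delete,
then listing the resulting alignment 'dbec' -> 'cbecc' left to right:
  Step 1: replace d->c
  Step 2: keep 'b'
  Step 3: keep 'e'
  Step 4: insert 'c' [insertion #1]
  Step 5: keep 'c'
Total insertions: 1

1


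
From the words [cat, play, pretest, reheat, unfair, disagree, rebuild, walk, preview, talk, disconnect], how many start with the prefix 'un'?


Checking each word for prefix 'un':
  'cat' -> no (count: 0)
  'play' -> no (count: 0)
  'pretest' -> no (count: 0)
  'reheat' -> no (count: 0)
  'unfair' -> YES, starts with 'un' (count: 1)
  'disagree' -> no (count: 1)
  'rebuild' -> no (count: 1)
  'walk' -> no (count: 1)
  'preview' -> no (count: 1)
  'talk' -> no (count: 1)
  'disconnect' -> no (count: 1)
Total with prefix 'un': 1

1


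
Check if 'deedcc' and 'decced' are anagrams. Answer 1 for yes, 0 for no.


Sort characters of 'deedcc': 'ccddee'
Sort characters of 'decced': 'ccddee'
Sorted forms match -> they ARE anagrams
Result: 1

1


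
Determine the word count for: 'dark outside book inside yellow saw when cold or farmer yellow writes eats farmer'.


Counting words by splitting on spaces:
  Word 1: 'dark'
  Word 2: 'outside'
  Word 3: 'book'
  Word 4: 'inside'
  Word 5: 'yellow'
  Word 6: 'saw'
  Word 7: 'when'
  Word 8: 'cold'
  Word 9: 'or'
  Word 10: 'farmer'
  Word 11: 'yellow'
  Word 12: 'writes'
  Word 13: 'eats'
  Word 14: 'farmer'
Total words: 14

14


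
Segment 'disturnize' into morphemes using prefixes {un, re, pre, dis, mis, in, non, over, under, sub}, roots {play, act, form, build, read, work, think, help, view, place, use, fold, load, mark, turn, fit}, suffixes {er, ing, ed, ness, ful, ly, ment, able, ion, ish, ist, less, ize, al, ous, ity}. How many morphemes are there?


Segmenting 'disturnize' against the inventory:
  'dis' -> prefix (morpheme 1)
  'turn' -> root (morpheme 2)
  'ize' -> suffix (morpheme 3)
Total morphemes: 3

3


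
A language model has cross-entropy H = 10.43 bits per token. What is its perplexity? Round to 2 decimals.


Perplexity formula: PP = 2^H
H = 10.43
PP = 2^10.43
Decompose: 2^10.43 = 2^10 * 2^0.43
2^10 = 1024, 2^0.43 ~ 1.3472336
PP ~ 1024 * 1.3472336 = 1379.5672064
Rounded to 2 decimals: 1379.57

1379.57


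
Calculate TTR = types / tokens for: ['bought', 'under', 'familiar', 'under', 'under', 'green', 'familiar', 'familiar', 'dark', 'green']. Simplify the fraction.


Tokens: 10
Unique types: ('bought', 'dark', 'familiar', 'green', 'under') = 5
TTR = 5/10
Simplify: divide both by 5 -> 1/2
TTR = 1/2

1/2


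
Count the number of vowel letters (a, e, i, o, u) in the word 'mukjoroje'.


Scanning each character of 'mukjoroje':
  Position 1: 'm' -> consonant (running count: 0)
  Position 2: 'u' -> vowel (running count: 1)
  Position 3: 'k' -> consonant (running count: 1)
  Position 4: 'j' -> consonant (running count: 1)
  Position 5: 'o' -> vowel (running count: 2)
  Position 6: 'r' -> consonant (running count: 2)
  Position 7: 'o' -> vowel (running count: 3)
  Position 8: 'j' -> consonant (running count: 3)
  Position 9: 'e' -> vowel (running count: 4)
Total vowels: 4

4


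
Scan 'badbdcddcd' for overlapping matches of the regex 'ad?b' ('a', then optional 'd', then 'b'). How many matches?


Pattern: ad?b means 'a', then optional 'd', then 'b'.
Scanning 'badbdcddcd' position-by-position:
  Pos 0: window 'bad' -> no
  Pos 1: window 'adb' -> MATCH
  Pos 2: window 'dbd' -> no
  Pos 3: window 'bdc' -> no
  Pos 4: window 'dcd' -> no
  Pos 5: window 'cdd' -> no
  Pos 6: window 'ddc' -> no
  Pos 7: window 'dcd' -> no
  Pos 8: window 'cd' -> no
  Pos 9: window 'd' -> no
Total matches: 1

1
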